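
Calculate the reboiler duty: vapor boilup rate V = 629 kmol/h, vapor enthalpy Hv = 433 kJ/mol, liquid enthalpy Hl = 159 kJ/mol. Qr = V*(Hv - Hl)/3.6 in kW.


Qr = 629 * (433 - 159) / 3.6 = 629 * 274 / 3.6 = 47870

47870 kW


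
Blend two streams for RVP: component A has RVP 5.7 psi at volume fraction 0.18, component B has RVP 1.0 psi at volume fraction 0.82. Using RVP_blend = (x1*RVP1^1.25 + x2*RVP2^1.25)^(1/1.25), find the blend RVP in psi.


Chevron index: RVP_blend = (sum xi*RVPi^1.25)^(1/1.25)
RVP^1.25 terms: 0.18 * 5.7^1.25 + 0.82 * 1.0^1.25 = 2.40532
RVP_blend = 2.40532^(1/1.25) = 2.018

2.018 psi


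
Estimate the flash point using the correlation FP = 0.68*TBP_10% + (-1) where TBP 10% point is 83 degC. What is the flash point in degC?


FP = 0.68 * 83 + (-1) = 55.44

55.44 degC


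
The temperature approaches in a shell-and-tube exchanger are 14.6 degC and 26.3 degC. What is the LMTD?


LMTD = (dT1 - dT2) / ln(dT1/dT2)
= (14.6 - 26.3) / ln(14.6 / 26.3) = -11.7 / -0.588547 = 19.88

19.88 degC


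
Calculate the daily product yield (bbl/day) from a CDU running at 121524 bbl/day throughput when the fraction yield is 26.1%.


Crude throughput = 121524 bbl/day
Fraction yield = 26.1%
yield = throughput * fraction / 100
yield = 121524 * 26.1 / 100 = 31717.764

31717.764 bbl/day


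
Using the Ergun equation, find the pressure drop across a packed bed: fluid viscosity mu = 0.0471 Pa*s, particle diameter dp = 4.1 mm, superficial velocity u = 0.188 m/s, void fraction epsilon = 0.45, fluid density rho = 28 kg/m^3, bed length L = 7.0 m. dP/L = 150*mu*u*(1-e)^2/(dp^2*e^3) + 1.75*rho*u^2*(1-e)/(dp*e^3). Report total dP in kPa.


dp = 4.1 mm = 0.0041 m
Viscous term = 150*0.0471*0.188*(1-0.45)^2 / (0.0041^2*0.45^3) = 262295
Inertial term = 1.75*28*0.188^2*(1-0.45) / (0.0041*0.45^3) = 2549.49
dP/L = 262295 + 2549.49 = 264844 Pa/m
dP = 264844 * 7.0 / 1000 = 1854 kPa

1854 kPa


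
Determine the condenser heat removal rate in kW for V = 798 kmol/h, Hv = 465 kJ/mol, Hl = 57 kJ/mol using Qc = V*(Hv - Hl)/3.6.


Qc = 798 * (465 - 57) / 3.6 = 798 * 408 / 3.6 = 90440

90440 kW


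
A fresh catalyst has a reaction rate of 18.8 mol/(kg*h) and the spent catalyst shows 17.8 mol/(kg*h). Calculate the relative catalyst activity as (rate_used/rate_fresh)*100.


Activity (%) = (rate_used / rate_fresh) * 100
rate_used = 17.8, rate_fresh = 18.8
= (17.8 / 18.8) * 100
= 0.9468 * 100 = 94.68

94.68 %


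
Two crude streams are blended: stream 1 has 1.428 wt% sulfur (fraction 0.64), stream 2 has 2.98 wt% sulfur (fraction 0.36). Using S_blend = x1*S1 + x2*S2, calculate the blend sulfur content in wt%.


Linear sulfur blending: S_blend = x1*S1 + x2*S2
Contribution 1: 0.64 * 1.428 = 0.91392 wt%
Contribution 2: 0.36 * 2.98 = 1.0728 wt%
S_blend = 0.91392 + 1.0728 = 1.98672

1.98672 wt%


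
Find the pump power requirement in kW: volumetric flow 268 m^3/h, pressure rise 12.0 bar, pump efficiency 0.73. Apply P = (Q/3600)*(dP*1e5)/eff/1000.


Q = 268 / 3600 = 0.0744444 m^3/s
P = 0.0744444 * (12.0 * 1e5) / 0.73 / 1000 = 122.4

122.4 kW


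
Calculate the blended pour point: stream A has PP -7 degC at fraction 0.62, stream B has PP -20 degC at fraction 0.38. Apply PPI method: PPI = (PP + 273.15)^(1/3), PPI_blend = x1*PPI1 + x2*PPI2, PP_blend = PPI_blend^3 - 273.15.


PPI_1 = (-7 + 273.15)^(1/3) = 6.432436
PPI_2 = (-20 + 273.15)^(1/3) = 6.325953
PPI_blend = 0.62 * 6.432436 + 0.38 * 6.325953 = 6.391972
PP_blend = 6.391972^3 - 273.15 = 261.1588 - 273.15 = -11.99

-11.99 degC


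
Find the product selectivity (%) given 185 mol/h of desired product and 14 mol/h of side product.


Selectivity = desired / (desired + undesired) * 100
Total products = 185 + 14 = 199 mol/h
S = 185 / 199 * 100
= 0.9296 * 100
= 92.96 %

92.96 %


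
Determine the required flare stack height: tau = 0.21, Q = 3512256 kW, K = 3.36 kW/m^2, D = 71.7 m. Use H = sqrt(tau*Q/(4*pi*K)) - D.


tau*Q/(4*pi*K) = 0.21 * 3512256 / (4 * pi * 3.36) = 17468.5
sqrt(17468.5) = 132.168
H = 132.168 - 71.7 = 60.47

60.47 m


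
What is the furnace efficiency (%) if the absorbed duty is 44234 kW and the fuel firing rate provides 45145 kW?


Furnace efficiency = Q_absorbed / Q_fuel * 100
= 44234 / 45145 * 100 = 97.98

97.98 %


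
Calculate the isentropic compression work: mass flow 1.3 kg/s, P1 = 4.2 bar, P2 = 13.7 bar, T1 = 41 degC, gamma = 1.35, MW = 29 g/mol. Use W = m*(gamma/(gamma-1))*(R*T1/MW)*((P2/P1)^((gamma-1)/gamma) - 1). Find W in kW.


Isentropic work: W = m*(gamma/(gamma-1))*(R*T1/MW)*((P2/P1)^((gamma-1)/gamma) - 1)
T1 = 41 + 273.15 = 314.15 K
Pressure ratio = 13.7 / 4.2 = 3.2619
Exponent = (1.35 - 1)/1.35 = 0.259259
(P2/P1)^exp - 1 = 3.2619^0.259259 - 1 = 0.358695
W = 1.3 * 1.35 / 0.35 * 8.314 * 314.15 / 29 * 0.358695 = 162.0

162.0 kW


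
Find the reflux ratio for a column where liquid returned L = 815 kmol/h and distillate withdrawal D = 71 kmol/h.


Reflux ratio definition: R = L / D (liquid returned / distillate withdrawn)
L = 815 kmol/h, D = 71 kmol/h
R = 815 / 71 = 11.48

11.48


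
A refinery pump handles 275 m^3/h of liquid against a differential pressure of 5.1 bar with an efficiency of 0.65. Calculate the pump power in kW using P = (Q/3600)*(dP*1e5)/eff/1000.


Q = 275 / 3600 = 0.0763889 m^3/s
P = 0.0763889 * (5.1 * 1e5) / 0.65 / 1000 = 59.94

59.94 kW


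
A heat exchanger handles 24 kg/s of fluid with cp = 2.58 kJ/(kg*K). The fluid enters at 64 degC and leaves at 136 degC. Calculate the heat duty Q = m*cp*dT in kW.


Q = m_dot * cp * delta_T
delta_T = 136 - 64 = 72 K
Q = 24 * 2.58 * 72
= 61.92 * 72
= 4458.24 kW

4458.24 kW


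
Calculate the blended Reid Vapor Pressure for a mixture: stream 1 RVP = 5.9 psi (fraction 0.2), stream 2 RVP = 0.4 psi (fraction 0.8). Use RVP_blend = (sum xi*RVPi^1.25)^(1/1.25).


Chevron index: RVP_blend = (sum xi*RVPi^1.25)^(1/1.25)
RVP^1.25 terms: 0.2 * 5.9^1.25 + 0.8 * 0.4^1.25 = 2.09354
RVP_blend = 2.09354^(1/1.25) = 1.806

1.806 psi


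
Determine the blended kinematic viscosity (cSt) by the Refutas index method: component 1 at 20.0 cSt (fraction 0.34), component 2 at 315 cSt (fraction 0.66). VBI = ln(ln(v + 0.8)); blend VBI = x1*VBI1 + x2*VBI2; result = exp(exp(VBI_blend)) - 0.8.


Refutas method: VBN_i = 14.534*ln(ln(visc_i + 0.8)) + 10.975, blended linearly by mass fraction; since VBN is linear in VBI_i = ln(ln(visc_i + 0.8)) and the fractions sum to 1, blend VBI directly: visc = exp(exp(VBI_blend)) - 0.8
VBI_1 = ln(ln(20.0 + 0.8)) = 1.1102
VBI_2 = ln(ln(315 + 0.8)) = 1.75009
VBI_blend = 0.34 * 1.1102 + 0.66 * 1.75009 = 1.53253
visc_blend = exp(exp(1.53253)) - 0.8 = 101.7

101.7 cSt


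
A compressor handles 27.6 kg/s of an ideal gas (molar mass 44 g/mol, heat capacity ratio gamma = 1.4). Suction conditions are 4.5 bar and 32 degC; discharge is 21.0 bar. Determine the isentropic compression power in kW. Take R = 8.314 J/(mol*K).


Isentropic work: W = m*(gamma/(gamma-1))*(R*T1/MW)*((P2/P1)^((gamma-1)/gamma) - 1)
T1 = 32 + 273.15 = 305.15 K
Pressure ratio = 21.0 / 4.5 = 4.66667
Exponent = (1.4 - 1)/1.4 = 0.285714
(P2/P1)^exp - 1 = 4.66667^0.285714 - 1 = 0.552904
W = 27.6 * 1.4 / 0.4 * 8.314 * 305.15 / 44 * 0.552904 = 3080

3080 kW


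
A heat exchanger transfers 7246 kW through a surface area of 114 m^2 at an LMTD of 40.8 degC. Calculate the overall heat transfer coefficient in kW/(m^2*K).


From Q = U*A*LMTD, U = Q / (A * LMTD)
U = 7246 / (114 * 40.8) = 7246 / 4651.2 = 1.558

1.558 kW/(m^2*K)


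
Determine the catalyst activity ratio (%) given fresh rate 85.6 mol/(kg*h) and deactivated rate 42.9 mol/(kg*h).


Activity (%) = (rate_used / rate_fresh) * 100
rate_used = 42.9, rate_fresh = 85.6
= (42.9 / 85.6) * 100
= 0.5012 * 100 = 50.12

50.12 %


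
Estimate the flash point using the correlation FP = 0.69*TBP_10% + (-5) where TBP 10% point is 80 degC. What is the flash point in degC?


FP = 0.69 * 80 + (-5) = 50.2

50.2 degC


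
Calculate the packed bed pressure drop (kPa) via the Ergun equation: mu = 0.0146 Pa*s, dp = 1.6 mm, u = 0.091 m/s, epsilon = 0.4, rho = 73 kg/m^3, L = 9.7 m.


dp = 1.6 mm = 0.0016 m
Viscous term = 150*0.0146*0.091*(1-0.4)^2 / (0.0016^2*0.4^3) = 437893
Inertial term = 1.75*73*0.091^2*(1-0.4) / (0.0016*0.4^3) = 6198.62
dP/L = 437893 + 6198.62 = 444092 Pa/m
dP = 444092 * 9.7 / 1000 = 4308 kPa

4308 kPa


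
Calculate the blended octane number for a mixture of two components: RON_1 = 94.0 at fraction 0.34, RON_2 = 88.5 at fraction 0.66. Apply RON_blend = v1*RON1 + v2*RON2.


Linear blending: RON_blend = sum(vi * RONi)
Contribution 1: 0.34 * 94.0 = 31.96
Contribution 2: 0.66 * 88.5 = 58.41
RON_blend = 31.96 + 58.41 = 90.37

90.37


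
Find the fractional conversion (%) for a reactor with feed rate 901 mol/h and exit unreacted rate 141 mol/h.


X = (F_in - F_out) / F_in * 100
Moles reacted = 901 - 141 = 760
X = 760 / 901 * 100
= 0.8435 * 100
= 84.35 %

84.35 %


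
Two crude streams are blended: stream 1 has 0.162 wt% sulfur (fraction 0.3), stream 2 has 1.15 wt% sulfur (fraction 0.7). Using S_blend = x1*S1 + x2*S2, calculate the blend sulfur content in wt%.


Linear sulfur blending: S_blend = x1*S1 + x2*S2
Contribution 1: 0.3 * 0.162 = 0.0486 wt%
Contribution 2: 0.7 * 1.15 = 0.805 wt%
S_blend = 0.0486 + 0.805 = 0.8536

0.8536 wt%


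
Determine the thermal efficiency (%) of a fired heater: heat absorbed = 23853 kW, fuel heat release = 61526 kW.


Furnace efficiency = Q_absorbed / Q_fuel * 100
= 23853 / 61526 * 100 = 38.77

38.77 %


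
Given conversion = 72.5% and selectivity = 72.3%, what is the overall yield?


Overall yield = conversion (%) * selectivity (%) / 100
Conversion = 72.5%, Selectivity = 72.3%
Y = 72.5 * 72.3 / 100
= 52.4175 %

52.4175 %


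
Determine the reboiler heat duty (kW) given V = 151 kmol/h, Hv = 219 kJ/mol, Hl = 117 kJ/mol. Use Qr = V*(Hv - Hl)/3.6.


Qr = 151 * (219 - 117) / 3.6 = 151 * 102 / 3.6 = 4278

4278 kW


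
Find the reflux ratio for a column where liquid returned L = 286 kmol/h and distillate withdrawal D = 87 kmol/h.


Reflux ratio definition: R = L / D (liquid returned / distillate withdrawn)
L = 286 kmol/h, D = 87 kmol/h
R = 286 / 87 = 3.287

3.287


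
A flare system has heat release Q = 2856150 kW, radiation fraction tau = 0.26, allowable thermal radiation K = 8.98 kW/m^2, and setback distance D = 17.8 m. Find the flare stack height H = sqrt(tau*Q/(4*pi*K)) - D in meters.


tau*Q/(4*pi*K) = 0.26 * 2856150 / (4 * pi * 8.98) = 6580.64
sqrt(6580.64) = 81.1211
H = 81.1211 - 17.8 = 63.32

63.32 m


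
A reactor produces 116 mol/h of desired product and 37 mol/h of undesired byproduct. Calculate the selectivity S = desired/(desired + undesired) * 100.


Selectivity = desired / (desired + undesired) * 100
Total products = 116 + 37 = 153 mol/h
S = 116 / 153 * 100
= 0.7582 * 100
= 75.82 %

75.82 %


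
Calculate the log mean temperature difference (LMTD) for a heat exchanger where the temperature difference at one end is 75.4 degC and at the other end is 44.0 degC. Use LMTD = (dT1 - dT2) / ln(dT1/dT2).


LMTD = (dT1 - dT2) / ln(dT1/dT2)
= (75.4 - 44.0) / ln(75.4 / 44.0) = 31.4 / 0.538618 = 58.30

58.30 degC


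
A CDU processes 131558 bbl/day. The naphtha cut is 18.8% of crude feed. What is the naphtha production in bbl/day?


Crude throughput = 131558 bbl/day
Fraction yield = 18.8%
yield = throughput * fraction / 100
yield = 131558 * 18.8 / 100 = 24732.904

24732.904 bbl/day


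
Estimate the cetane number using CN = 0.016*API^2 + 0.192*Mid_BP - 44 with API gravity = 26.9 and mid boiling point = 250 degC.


CN = 0.016 * 26.9^2 + 0.192 * 250 - 44
CN = 11.57776 + 48 - 44 = 15.57776

15.57776


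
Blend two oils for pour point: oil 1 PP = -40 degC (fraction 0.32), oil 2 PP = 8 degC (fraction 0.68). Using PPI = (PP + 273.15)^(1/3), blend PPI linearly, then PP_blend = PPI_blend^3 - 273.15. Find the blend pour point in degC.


PPI_1 = (-40 + 273.15)^(1/3) = 6.15477
PPI_2 = (8 + 273.15)^(1/3) = 6.551077
PPI_blend = 0.32 * 6.15477 + 0.68 * 6.551077 = 6.424259
PP_blend = 6.424259^3 - 273.15 = 265.1363 - 273.15 = -8.01

-8.01 degC


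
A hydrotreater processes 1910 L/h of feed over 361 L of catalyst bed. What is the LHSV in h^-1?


LHSV = volumetric feed rate / catalyst volume
= 1910 L/h / 361 L
= 5.291 h^-1

5.291 h^-1


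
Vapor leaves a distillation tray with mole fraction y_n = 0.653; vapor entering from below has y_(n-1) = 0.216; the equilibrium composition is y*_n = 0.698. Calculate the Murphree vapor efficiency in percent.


Murphree vapor efficiency: EMV = (y_n - y_(n-1)) / (y*_n - y_(n-1)) * 100
EMV = (0.653 - 0.216) / (0.698 - 0.216) * 100 = 0.437 / 0.482 * 100 = 90.66

90.66 %


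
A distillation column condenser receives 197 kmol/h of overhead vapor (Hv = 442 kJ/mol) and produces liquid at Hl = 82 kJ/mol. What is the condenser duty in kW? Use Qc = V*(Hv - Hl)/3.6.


Qc = 197 * (442 - 82) / 3.6 = 197 * 360 / 3.6 = 19700

19700 kW


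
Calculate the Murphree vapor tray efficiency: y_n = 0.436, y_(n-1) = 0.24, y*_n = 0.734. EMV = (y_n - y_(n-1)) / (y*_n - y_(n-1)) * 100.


Murphree vapor efficiency: EMV = (y_n - y_(n-1)) / (y*_n - y_(n-1)) * 100
EMV = (0.436 - 0.24) / (0.734 - 0.24) * 100 = 0.196 / 0.494 * 100 = 39.68

39.68 %


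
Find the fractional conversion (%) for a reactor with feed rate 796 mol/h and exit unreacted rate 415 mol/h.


X = (F_in - F_out) / F_in * 100
Moles reacted = 796 - 415 = 381
X = 381 / 796 * 100
= 0.4786 * 100
= 47.86 %

47.86 %


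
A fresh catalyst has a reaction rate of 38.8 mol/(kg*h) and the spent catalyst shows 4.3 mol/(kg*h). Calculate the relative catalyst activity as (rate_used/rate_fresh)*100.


Activity (%) = (rate_used / rate_fresh) * 100
rate_used = 4.3, rate_fresh = 38.8
= (4.3 / 38.8) * 100
= 0.1108 * 100 = 11.08

11.08 %


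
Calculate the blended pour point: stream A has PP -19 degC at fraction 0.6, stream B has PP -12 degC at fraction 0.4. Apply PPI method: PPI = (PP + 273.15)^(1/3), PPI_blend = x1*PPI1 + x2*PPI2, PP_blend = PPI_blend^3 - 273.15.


PPI_1 = (-19 + 273.15)^(1/3) = 6.334272
PPI_2 = (-12 + 273.15)^(1/3) = 6.391901
PPI_blend = 0.6 * 6.334272 + 0.4 * 6.391901 = 6.357324
PP_blend = 6.357324^3 - 273.15 = 256.9349 - 273.15 = -16.22

-16.22 degC


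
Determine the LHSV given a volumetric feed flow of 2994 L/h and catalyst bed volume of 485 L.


LHSV = volumetric feed rate / catalyst volume
= 2994 L/h / 485 L
= 6.173 h^-1

6.173 h^-1


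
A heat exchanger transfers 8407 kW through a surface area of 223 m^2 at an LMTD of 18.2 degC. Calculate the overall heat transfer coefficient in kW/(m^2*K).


From Q = U*A*LMTD, U = Q / (A * LMTD)
U = 8407 / (223 * 18.2) = 8407 / 4058.6 = 2.071

2.071 kW/(m^2*K)


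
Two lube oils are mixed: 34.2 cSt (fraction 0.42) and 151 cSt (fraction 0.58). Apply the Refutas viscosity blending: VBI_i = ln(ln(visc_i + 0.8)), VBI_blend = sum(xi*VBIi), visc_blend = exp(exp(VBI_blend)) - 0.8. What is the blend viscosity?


Refutas method: VBN_i = 14.534*ln(ln(visc_i + 0.8)) + 10.975, blended linearly by mass fraction; since VBN is linear in VBI_i = ln(ln(visc_i + 0.8)) and the fractions sum to 1, blend VBI directly: visc = exp(exp(VBI_blend)) - 0.8
VBI_1 = ln(ln(34.2 + 0.8)) = 1.26845
VBI_2 = ln(ln(151 + 0.8)) = 1.61394
VBI_blend = 0.42 * 1.26845 + 0.58 * 1.61394 = 1.46883
visc_blend = exp(exp(1.46883)) - 0.8 = 76.23

76.23 cSt


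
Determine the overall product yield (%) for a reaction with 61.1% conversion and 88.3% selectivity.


Overall yield = conversion (%) * selectivity (%) / 100
Conversion = 61.1%, Selectivity = 88.3%
Y = 61.1 * 88.3 / 100
= 53.9513 %

53.9513 %


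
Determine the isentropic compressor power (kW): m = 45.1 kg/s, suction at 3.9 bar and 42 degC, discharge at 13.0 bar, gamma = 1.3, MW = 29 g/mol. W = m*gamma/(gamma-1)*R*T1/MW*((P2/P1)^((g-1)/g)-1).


Isentropic work: W = m*(gamma/(gamma-1))*(R*T1/MW)*((P2/P1)^((gamma-1)/gamma) - 1)
T1 = 42 + 273.15 = 315.15 K
Pressure ratio = 13.0 / 3.9 = 3.33333
Exponent = (1.3 - 1)/1.3 = 0.230769
(P2/P1)^exp - 1 = 3.33333^0.230769 - 1 = 0.320274
W = 45.1 * 1.3 / 0.3 * 8.314 * 315.15 / 29 * 0.320274 = 5655

5655 kW


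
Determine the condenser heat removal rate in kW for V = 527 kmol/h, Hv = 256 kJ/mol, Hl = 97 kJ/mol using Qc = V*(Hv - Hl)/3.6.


Qc = 527 * (256 - 97) / 3.6 = 527 * 159 / 3.6 = 23280

23280 kW


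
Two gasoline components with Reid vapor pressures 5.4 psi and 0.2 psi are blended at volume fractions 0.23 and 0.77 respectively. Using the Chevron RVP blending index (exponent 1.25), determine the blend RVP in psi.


Chevron index: RVP_blend = (sum xi*RVPi^1.25)^(1/1.25)
RVP^1.25 terms: 0.23 * 5.4^1.25 + 0.77 * 0.2^1.25 = 1.99629
RVP_blend = 1.99629^(1/1.25) = 1.739

1.739 psi


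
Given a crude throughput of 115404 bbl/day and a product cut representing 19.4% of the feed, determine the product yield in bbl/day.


Crude throughput = 115404 bbl/day
Fraction yield = 19.4%
yield = throughput * fraction / 100
yield = 115404 * 19.4 / 100 = 22388.376

22388.376 bbl/day


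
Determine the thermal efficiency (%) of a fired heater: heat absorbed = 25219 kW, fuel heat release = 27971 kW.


Furnace efficiency = Q_absorbed / Q_fuel * 100
= 25219 / 27971 * 100 = 90.16

90.16 %


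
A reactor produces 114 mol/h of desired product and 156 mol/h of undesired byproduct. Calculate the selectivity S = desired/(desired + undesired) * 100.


Selectivity = desired / (desired + undesired) * 100
Total products = 114 + 156 = 270 mol/h
S = 114 / 270 * 100
= 0.4222 * 100
= 42.22 %

42.22 %


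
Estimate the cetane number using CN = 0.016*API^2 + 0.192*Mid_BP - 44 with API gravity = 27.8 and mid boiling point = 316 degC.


CN = 0.016 * 27.8^2 + 0.192 * 316 - 44
CN = 12.36544 + 60.672 - 44 = 29.03744

29.03744


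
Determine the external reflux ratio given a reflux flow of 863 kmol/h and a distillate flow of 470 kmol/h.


Reflux ratio definition: R = L / D (liquid returned / distillate withdrawn)
L = 863 kmol/h, D = 470 kmol/h
R = 863 / 470 = 1.836

1.836


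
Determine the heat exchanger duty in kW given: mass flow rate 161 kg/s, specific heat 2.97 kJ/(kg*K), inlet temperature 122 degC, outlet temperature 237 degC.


Q = m_dot * cp * delta_T
delta_T = 237 - 122 = 115 K
Q = 161 * 2.97 * 115
= 478.17 * 115
= 54989.55 kW

54989.55 kW


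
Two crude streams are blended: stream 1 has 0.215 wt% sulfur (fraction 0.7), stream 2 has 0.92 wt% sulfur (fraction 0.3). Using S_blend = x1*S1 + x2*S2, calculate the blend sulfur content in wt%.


Linear sulfur blending: S_blend = x1*S1 + x2*S2
Contribution 1: 0.7 * 0.215 = 0.1505 wt%
Contribution 2: 0.3 * 0.92 = 0.276 wt%
S_blend = 0.1505 + 0.276 = 0.4265

0.4265 wt%


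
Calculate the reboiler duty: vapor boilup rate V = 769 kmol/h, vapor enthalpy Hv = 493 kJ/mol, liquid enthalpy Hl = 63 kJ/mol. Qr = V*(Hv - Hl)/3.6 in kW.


Qr = 769 * (493 - 63) / 3.6 = 769 * 430 / 3.6 = 91850

91850 kW


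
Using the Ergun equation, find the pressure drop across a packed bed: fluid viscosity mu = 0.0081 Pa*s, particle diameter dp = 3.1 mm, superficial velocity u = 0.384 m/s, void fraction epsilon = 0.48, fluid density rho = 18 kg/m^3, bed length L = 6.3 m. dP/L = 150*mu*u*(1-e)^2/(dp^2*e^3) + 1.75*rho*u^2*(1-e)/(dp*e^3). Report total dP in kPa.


dp = 3.1 mm = 0.0031 m
Viscous term = 150*0.0081*0.384*(1-0.48)^2 / (0.0031^2*0.48^3) = 118704
Inertial term = 1.75*18*0.384^2*(1-0.48) / (0.0031*0.48^3) = 7045.16
dP/L = 118704 + 7045.16 = 125749 Pa/m
dP = 125749 * 6.3 / 1000 = 792.2 kPa

792.2 kPa


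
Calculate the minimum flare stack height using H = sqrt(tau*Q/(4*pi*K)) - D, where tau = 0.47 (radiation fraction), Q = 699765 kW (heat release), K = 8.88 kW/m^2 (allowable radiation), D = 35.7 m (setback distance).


tau*Q/(4*pi*K) = 0.47 * 699765 / (4 * pi * 8.88) = 2947.32
sqrt(2947.32) = 54.2892
H = 54.2892 - 35.7 = 18.59

18.59 m


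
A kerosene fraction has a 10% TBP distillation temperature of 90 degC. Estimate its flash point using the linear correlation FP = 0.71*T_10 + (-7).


FP = 0.71 * 90 + (-7) = 56.9

56.9 degC


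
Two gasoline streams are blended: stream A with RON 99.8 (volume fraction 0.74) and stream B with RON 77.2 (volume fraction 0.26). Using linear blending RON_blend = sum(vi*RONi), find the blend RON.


Linear blending: RON_blend = sum(vi * RONi)
Contribution 1: 0.74 * 99.8 = 73.852
Contribution 2: 0.26 * 77.2 = 20.072
RON_blend = 73.852 + 20.072 = 93.924

93.924


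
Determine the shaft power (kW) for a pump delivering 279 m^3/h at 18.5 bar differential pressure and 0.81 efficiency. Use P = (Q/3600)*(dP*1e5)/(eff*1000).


Q = 279 / 3600 = 0.0775 m^3/s
P = 0.0775 * (18.5 * 1e5) / 0.81 / 1000 = 177.0

177.0 kW


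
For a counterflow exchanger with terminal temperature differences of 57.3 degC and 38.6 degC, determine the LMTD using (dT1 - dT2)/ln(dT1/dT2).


LMTD = (dT1 - dT2) / ln(dT1/dT2)
= (57.3 - 38.6) / ln(57.3 / 38.6) = 18.7 / 0.395048 = 47.34

47.34 degC


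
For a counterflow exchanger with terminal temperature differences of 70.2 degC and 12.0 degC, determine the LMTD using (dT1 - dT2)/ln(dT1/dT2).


LMTD = (dT1 - dT2) / ln(dT1/dT2)
= (70.2 - 12.0) / ln(70.2 / 12.0) = 58.2 / 1.76644 = 32.95

32.95 degC


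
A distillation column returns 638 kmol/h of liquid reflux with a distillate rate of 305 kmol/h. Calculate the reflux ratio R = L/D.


Reflux ratio definition: R = L / D (liquid returned / distillate withdrawn)
L = 638 kmol/h, D = 305 kmol/h
R = 638 / 305 = 2.092

2.092


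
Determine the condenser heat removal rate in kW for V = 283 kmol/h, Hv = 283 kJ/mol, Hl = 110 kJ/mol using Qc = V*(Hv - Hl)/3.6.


Qc = 283 * (283 - 110) / 3.6 = 283 * 173 / 3.6 = 13600

13600 kW


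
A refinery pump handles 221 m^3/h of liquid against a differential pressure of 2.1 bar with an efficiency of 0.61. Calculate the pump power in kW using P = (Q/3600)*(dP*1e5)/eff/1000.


Q = 221 / 3600 = 0.0613889 m^3/s
P = 0.0613889 * (2.1 * 1e5) / 0.61 / 1000 = 21.13

21.13 kW


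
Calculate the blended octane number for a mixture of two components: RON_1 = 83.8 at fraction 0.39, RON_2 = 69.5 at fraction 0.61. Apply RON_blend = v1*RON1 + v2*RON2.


Linear blending: RON_blend = sum(vi * RONi)
Contribution 1: 0.39 * 83.8 = 32.682
Contribution 2: 0.61 * 69.5 = 42.395
RON_blend = 32.682 + 42.395 = 75.077

75.077


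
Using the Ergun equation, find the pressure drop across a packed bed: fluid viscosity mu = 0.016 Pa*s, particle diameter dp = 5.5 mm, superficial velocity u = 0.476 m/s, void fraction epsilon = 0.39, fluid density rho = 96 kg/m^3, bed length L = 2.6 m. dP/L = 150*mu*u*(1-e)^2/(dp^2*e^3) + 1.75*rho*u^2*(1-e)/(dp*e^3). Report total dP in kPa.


dp = 5.5 mm = 0.0055 m
Viscous term = 150*0.016*0.476*(1-0.39)^2 / (0.0055^2*0.39^3) = 236897
Inertial term = 1.75*96*0.476^2*(1-0.39) / (0.0055*0.39^3) = 71169.9
dP/L = 236897 + 71169.9 = 308067 Pa/m
dP = 308067 * 2.6 / 1000 = 801.0 kPa

801.0 kPa


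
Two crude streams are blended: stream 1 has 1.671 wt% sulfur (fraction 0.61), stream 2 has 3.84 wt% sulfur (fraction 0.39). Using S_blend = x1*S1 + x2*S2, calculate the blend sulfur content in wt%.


Linear sulfur blending: S_blend = x1*S1 + x2*S2
Contribution 1: 0.61 * 1.671 = 1.01931 wt%
Contribution 2: 0.39 * 3.84 = 1.4976 wt%
S_blend = 1.01931 + 1.4976 = 2.51691

2.51691 wt%


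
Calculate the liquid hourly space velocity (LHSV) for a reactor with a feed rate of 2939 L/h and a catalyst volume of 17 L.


LHSV = volumetric feed rate / catalyst volume
= 2939 L/h / 17 L
= 172.9 h^-1

172.9 h^-1


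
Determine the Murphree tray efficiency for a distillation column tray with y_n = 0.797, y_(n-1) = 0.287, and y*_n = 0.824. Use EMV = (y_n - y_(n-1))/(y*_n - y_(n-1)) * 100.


Murphree vapor efficiency: EMV = (y_n - y_(n-1)) / (y*_n - y_(n-1)) * 100
EMV = (0.797 - 0.287) / (0.824 - 0.287) * 100 = 0.51 / 0.537 * 100 = 94.97

94.97 %


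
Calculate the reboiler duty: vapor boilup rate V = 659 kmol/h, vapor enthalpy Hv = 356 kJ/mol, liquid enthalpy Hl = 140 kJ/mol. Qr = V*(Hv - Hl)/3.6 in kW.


Qr = 659 * (356 - 140) / 3.6 = 659 * 216 / 3.6 = 39540

39540 kW


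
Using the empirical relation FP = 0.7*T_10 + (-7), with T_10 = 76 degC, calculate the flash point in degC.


FP = 0.7 * 76 + (-7) = 46.2

46.2 degC


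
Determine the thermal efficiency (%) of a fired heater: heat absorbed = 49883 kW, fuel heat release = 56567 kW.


Furnace efficiency = Q_absorbed / Q_fuel * 100
= 49883 / 56567 * 100 = 88.18

88.18 %


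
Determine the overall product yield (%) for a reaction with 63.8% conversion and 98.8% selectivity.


Overall yield = conversion (%) * selectivity (%) / 100
Conversion = 63.8%, Selectivity = 98.8%
Y = 63.8 * 98.8 / 100
= 63.0344 %

63.0344 %


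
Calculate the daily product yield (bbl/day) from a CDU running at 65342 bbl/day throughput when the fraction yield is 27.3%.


Crude throughput = 65342 bbl/day
Fraction yield = 27.3%
yield = throughput * fraction / 100
yield = 65342 * 27.3 / 100 = 17838.366

17838.366 bbl/day


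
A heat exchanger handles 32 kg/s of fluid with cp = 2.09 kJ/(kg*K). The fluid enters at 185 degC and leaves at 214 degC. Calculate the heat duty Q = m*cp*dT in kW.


Q = m_dot * cp * delta_T
delta_T = 214 - 185 = 29 K
Q = 32 * 2.09 * 29
= 66.88 * 29
= 1939.52 kW

1939.52 kW


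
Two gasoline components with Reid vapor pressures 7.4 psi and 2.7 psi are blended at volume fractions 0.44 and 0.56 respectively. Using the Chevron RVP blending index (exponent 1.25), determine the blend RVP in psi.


Chevron index: RVP_blend = (sum xi*RVPi^1.25)^(1/1.25)
RVP^1.25 terms: 0.44 * 7.4^1.25 + 0.56 * 2.7^1.25 = 7.3084
RVP_blend = 7.3084^(1/1.25) = 4.910

4.910 psi


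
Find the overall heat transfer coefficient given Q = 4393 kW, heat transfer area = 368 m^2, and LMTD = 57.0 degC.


From Q = U*A*LMTD, U = Q / (A * LMTD)
U = 4393 / (368 * 57.0) = 4393 / 20976 = 0.2094

0.2094 kW/(m^2*K)


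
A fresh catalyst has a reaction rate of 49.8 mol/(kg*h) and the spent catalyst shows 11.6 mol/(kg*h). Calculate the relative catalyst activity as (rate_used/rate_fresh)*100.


Activity (%) = (rate_used / rate_fresh) * 100
rate_used = 11.6, rate_fresh = 49.8
= (11.6 / 49.8) * 100
= 0.2329 * 100 = 23.29

23.29 %


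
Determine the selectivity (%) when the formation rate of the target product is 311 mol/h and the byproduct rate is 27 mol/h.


Selectivity = desired / (desired + undesired) * 100
Total products = 311 + 27 = 338 mol/h
S = 311 / 338 * 100
= 0.9201 * 100
= 92.01 %

92.01 %


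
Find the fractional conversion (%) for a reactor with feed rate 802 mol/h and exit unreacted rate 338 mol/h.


X = (F_in - F_out) / F_in * 100
Moles reacted = 802 - 338 = 464
X = 464 / 802 * 100
= 0.5786 * 100
= 57.86 %

57.86 %


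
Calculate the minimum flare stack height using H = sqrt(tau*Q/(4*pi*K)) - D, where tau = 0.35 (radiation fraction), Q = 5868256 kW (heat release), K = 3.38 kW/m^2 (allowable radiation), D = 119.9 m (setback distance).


tau*Q/(4*pi*K) = 0.35 * 5868256 / (4 * pi * 3.38) = 48356
sqrt(48356) = 219.9
H = 219.9 - 119.9 = 100.0

100.0 m


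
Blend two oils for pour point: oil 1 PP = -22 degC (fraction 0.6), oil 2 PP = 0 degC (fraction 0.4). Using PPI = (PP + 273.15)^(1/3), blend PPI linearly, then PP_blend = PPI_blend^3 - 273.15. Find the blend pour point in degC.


PPI_1 = (-22 + 273.15)^(1/3) = 6.30925
PPI_2 = (0 + 273.15)^(1/3) = 6.488342
PPI_blend = 0.6 * 6.30925 + 0.4 * 6.488342 = 6.380887
PP_blend = 6.380887^3 - 273.15 = 259.8024 - 273.15 = -13.35

-13.35 degC


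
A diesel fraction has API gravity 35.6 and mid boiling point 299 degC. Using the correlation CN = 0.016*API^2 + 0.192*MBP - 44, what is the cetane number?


CN = 0.016 * 35.6^2 + 0.192 * 299 - 44
CN = 20.27776 + 57.408 - 44 = 33.68576

33.68576


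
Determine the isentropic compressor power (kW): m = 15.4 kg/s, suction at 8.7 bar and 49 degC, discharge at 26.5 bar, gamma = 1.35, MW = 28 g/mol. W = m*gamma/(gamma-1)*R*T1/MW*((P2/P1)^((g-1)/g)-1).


Isentropic work: W = m*(gamma/(gamma-1))*(R*T1/MW)*((P2/P1)^((gamma-1)/gamma) - 1)
T1 = 49 + 273.15 = 322.15 K
Pressure ratio = 26.5 / 8.7 = 3.04598
Exponent = (1.35 - 1)/1.35 = 0.259259
(P2/P1)^exp - 1 = 3.04598^0.259259 - 1 = 0.334783
W = 15.4 * 1.35 / 0.35 * 8.314 * 322.15 / 28 * 0.334783 = 1902

1902 kW


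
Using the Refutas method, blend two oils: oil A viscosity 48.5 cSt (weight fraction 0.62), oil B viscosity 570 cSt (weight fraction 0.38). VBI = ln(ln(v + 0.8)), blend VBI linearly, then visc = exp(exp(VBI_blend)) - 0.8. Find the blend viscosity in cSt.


Refutas method: VBN_i = 14.534*ln(ln(visc_i + 0.8)) + 10.975, blended linearly by mass fraction; since VBN is linear in VBI_i = ln(ln(visc_i + 0.8)) and the fractions sum to 1, blend VBI directly: visc = exp(exp(VBI_blend)) - 0.8
VBI_1 = ln(ln(48.5 + 0.8)) = 1.36044
VBI_2 = ln(ln(570 + 0.8)) = 1.84799
VBI_blend = 0.62 * 1.36044 + 0.38 * 1.84799 = 1.54571
visc_blend = exp(exp(1.54571)) - 0.8 = 108.2

108.2 cSt


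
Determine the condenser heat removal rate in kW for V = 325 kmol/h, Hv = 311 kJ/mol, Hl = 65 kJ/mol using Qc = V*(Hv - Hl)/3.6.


Qc = 325 * (311 - 65) / 3.6 = 325 * 246 / 3.6 = 22210

22210 kW


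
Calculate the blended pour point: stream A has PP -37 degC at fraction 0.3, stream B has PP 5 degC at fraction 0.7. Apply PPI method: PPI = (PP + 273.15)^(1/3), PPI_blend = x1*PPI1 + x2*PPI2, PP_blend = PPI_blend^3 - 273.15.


PPI_1 = (-37 + 273.15)^(1/3) = 6.181056
PPI_2 = (5 + 273.15)^(1/3) = 6.527693
PPI_blend = 0.3 * 6.181056 + 0.7 * 6.527693 = 6.423702
PP_blend = 6.423702^3 - 273.15 = 265.0673 - 273.15 = -8.08

-8.08 degC


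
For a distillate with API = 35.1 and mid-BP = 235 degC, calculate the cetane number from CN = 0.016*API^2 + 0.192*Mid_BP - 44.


CN = 0.016 * 35.1^2 + 0.192 * 235 - 44
CN = 19.71216 + 45.12 - 44 = 20.83216

20.83216


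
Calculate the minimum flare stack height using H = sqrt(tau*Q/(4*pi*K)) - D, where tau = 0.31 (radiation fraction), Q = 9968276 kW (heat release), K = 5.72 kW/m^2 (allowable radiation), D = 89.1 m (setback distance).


tau*Q/(4*pi*K) = 0.31 * 9968276 / (4 * pi * 5.72) = 42990.8
sqrt(42990.8) = 207.342
H = 207.342 - 89.1 = 118.2

118.2 m


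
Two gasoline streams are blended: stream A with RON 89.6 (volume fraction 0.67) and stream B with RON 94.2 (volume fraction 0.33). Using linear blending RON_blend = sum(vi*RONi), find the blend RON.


Linear blending: RON_blend = sum(vi * RONi)
Contribution 1: 0.67 * 89.6 = 60.032
Contribution 2: 0.33 * 94.2 = 31.086
RON_blend = 60.032 + 31.086 = 91.118

91.118


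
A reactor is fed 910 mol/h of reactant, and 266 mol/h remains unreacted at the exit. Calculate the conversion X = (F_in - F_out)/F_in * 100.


X = (F_in - F_out) / F_in * 100
Moles reacted = 910 - 266 = 644
X = 644 / 910 * 100
= 0.7077 * 100
= 70.77 %

70.77 %


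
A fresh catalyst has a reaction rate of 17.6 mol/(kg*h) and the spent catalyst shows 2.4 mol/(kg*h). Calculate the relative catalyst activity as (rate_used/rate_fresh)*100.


Activity (%) = (rate_used / rate_fresh) * 100
rate_used = 2.4, rate_fresh = 17.6
= (2.4 / 17.6) * 100
= 0.1364 * 100 = 13.64

13.64 %


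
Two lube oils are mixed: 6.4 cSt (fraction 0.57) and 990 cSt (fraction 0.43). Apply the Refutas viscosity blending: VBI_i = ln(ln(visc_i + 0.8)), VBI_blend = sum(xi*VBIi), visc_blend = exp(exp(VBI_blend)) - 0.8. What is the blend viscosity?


Refutas method: VBN_i = 14.534*ln(ln(visc_i + 0.8)) + 10.975, blended linearly by mass fraction; since VBN is linear in VBI_i = ln(ln(visc_i + 0.8)) and the fractions sum to 1, blend VBI directly: visc = exp(exp(VBI_blend)) - 0.8
VBI_1 = ln(ln(6.4 + 0.8)) = 0.680103
VBI_2 = ln(ln(990 + 0.8)) = 1.93131
VBI_blend = 0.57 * 0.680103 + 0.43 * 1.93131 = 1.21812
visc_blend = exp(exp(1.21812)) - 0.8 = 28.60

28.60 cSt


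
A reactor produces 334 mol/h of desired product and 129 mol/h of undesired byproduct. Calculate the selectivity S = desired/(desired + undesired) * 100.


Selectivity = desired / (desired + undesired) * 100
Total products = 334 + 129 = 463 mol/h
S = 334 / 463 * 100
= 0.7214 * 100
= 72.14 %

72.14 %


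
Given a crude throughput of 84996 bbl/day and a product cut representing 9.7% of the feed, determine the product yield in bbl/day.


Crude throughput = 84996 bbl/day
Fraction yield = 9.7%
yield = throughput * fraction / 100
yield = 84996 * 9.7 / 100 = 8244.612

8244.612 bbl/day


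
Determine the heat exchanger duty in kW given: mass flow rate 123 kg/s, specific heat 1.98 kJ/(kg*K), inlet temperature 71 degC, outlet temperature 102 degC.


Q = m_dot * cp * delta_T
delta_T = 102 - 71 = 31 K
Q = 123 * 1.98 * 31
= 243.54 * 31
= 7549.74 kW

7549.74 kW


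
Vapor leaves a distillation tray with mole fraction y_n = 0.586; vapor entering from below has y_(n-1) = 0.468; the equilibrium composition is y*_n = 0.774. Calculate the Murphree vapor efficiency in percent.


Murphree vapor efficiency: EMV = (y_n - y_(n-1)) / (y*_n - y_(n-1)) * 100
EMV = (0.586 - 0.468) / (0.774 - 0.468) * 100 = 0.118 / 0.306 * 100 = 38.56

38.56 %


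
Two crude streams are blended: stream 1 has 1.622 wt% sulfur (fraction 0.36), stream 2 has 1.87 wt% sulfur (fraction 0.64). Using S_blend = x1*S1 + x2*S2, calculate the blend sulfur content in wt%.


Linear sulfur blending: S_blend = x1*S1 + x2*S2
Contribution 1: 0.36 * 1.622 = 0.58392 wt%
Contribution 2: 0.64 * 1.87 = 1.1968 wt%
S_blend = 0.58392 + 1.1968 = 1.78072

1.78072 wt%


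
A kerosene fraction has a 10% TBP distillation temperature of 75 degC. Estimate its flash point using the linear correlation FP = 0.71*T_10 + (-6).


FP = 0.71 * 75 + (-6) = 47.25

47.25 degC


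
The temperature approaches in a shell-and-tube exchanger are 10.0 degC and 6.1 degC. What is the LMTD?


LMTD = (dT1 - dT2) / ln(dT1/dT2)
= (10.0 - 6.1) / ln(10.0 / 6.1) = 3.9 / 0.494296 = 7.890

7.890 degC


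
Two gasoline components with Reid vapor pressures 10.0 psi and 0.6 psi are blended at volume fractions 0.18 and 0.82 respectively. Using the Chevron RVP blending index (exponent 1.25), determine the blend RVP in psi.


Chevron index: RVP_blend = (sum xi*RVPi^1.25)^(1/1.25)
RVP^1.25 terms: 0.18 * 10.0^1.25 + 0.82 * 0.6^1.25 = 3.63392
RVP_blend = 3.63392^(1/1.25) = 2.807

2.807 psi


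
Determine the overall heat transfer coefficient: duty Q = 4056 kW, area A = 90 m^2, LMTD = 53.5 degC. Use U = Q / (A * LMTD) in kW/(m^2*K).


From Q = U*A*LMTD, U = Q / (A * LMTD)
U = 4056 / (90 * 53.5) = 4056 / 4815 = 0.8424

0.8424 kW/(m^2*K)


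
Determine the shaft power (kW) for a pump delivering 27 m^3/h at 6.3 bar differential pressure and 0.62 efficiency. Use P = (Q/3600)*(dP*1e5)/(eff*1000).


Q = 27 / 3600 = 0.0075 m^3/s
P = 0.0075 * (6.3 * 1e5) / 0.62 / 1000 = 7.621

7.621 kW


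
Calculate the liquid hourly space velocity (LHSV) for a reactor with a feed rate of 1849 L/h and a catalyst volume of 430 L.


LHSV = volumetric feed rate / catalyst volume
= 1849 L/h / 430 L
= 4.300 h^-1

4.300 h^-1


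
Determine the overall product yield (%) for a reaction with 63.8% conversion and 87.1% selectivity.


Overall yield = conversion (%) * selectivity (%) / 100
Conversion = 63.8%, Selectivity = 87.1%
Y = 63.8 * 87.1 / 100
= 55.5698 %

55.5698 %


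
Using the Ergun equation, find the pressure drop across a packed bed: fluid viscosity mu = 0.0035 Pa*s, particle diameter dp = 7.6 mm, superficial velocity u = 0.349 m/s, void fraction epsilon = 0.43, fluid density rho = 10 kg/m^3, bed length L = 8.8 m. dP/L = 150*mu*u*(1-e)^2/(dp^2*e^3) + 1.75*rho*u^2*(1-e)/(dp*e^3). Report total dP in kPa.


dp = 7.6 mm = 0.0076 m
Viscous term = 150*0.0035*0.349*(1-0.43)^2 / (0.0076^2*0.43^3) = 12962.9
Inertial term = 1.75*10*0.349^2*(1-0.43) / (0.0076*0.43^3) = 2010.69
dP/L = 12962.9 + 2010.69 = 14973.6 Pa/m
dP = 14973.6 * 8.8 / 1000 = 131.8 kPa

131.8 kPa


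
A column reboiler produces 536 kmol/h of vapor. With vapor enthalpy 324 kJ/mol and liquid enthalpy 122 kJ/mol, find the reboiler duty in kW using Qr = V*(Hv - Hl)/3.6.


Qr = 536 * (324 - 122) / 3.6 = 536 * 202 / 3.6 = 30080

30080 kW


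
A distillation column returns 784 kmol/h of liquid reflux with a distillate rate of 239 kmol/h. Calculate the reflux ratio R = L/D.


Reflux ratio definition: R = L / D (liquid returned / distillate withdrawn)
L = 784 kmol/h, D = 239 kmol/h
R = 784 / 239 = 3.280

3.280


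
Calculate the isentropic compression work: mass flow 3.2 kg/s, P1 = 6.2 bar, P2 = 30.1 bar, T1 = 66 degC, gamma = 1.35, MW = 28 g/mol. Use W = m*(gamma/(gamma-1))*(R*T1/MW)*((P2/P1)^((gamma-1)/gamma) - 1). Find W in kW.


Isentropic work: W = m*(gamma/(gamma-1))*(R*T1/MW)*((P2/P1)^((gamma-1)/gamma) - 1)
T1 = 66 + 273.15 = 339.15 K
Pressure ratio = 30.1 / 6.2 = 4.85484
Exponent = (1.35 - 1)/1.35 = 0.259259
(P2/P1)^exp - 1 = 4.85484^0.259259 - 1 = 0.50625
W = 3.2 * 1.35 / 0.35 * 8.314 * 339.15 / 28 * 0.50625 = 629.3

629.3 kW


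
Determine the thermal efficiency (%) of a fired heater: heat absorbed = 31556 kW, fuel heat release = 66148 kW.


Furnace efficiency = Q_absorbed / Q_fuel * 100
= 31556 / 66148 * 100 = 47.71

47.71 %


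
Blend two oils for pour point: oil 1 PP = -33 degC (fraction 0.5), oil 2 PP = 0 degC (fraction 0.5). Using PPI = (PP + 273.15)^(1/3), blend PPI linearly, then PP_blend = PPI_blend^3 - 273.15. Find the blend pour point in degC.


PPI_1 = (-33 + 273.15)^(1/3) = 6.215759
PPI_2 = (0 + 273.15)^(1/3) = 6.488342
PPI_blend = 0.5 * 6.215759 + 0.5 * 6.488342 = 6.352051
PP_blend = 6.352051^3 - 273.15 = 256.2961 - 273.15 = -16.85

-16.85 degC


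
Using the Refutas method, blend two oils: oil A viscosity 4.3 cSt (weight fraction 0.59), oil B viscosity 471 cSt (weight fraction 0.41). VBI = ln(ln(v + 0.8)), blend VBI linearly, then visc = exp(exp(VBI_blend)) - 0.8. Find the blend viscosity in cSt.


Refutas method: VBN_i = 14.534*ln(ln(visc_i + 0.8)) + 10.975, blended linearly by mass fraction; since VBN is linear in VBI_i = ln(ln(visc_i + 0.8)) and the fractions sum to 1, blend VBI directly: visc = exp(exp(VBI_blend)) - 0.8
VBI_1 = ln(ln(4.3 + 0.8)) = 0.488114
VBI_2 = ln(ln(471 + 0.8)) = 1.81752
VBI_blend = 0.59 * 0.488114 + 0.41 * 1.81752 = 1.03317
visc_blend = exp(exp(1.03317)) - 0.8 = 15.81

15.81 cSt


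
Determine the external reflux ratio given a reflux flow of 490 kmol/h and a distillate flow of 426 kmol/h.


Reflux ratio definition: R = L / D (liquid returned / distillate withdrawn)
L = 490 kmol/h, D = 426 kmol/h
R = 490 / 426 = 1.150

1.150


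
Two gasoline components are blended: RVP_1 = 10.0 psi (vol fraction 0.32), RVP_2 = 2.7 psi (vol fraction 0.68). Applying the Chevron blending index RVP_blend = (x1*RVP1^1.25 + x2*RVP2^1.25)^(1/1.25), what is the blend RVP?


Chevron index: RVP_blend = (sum xi*RVPi^1.25)^(1/1.25)
RVP^1.25 terms: 0.32 * 10.0^1.25 + 0.68 * 2.7^1.25 = 8.04399
RVP_blend = 8.04399^(1/1.25) = 5.301

5.301 psi


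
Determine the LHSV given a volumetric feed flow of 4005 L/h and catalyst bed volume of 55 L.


LHSV = volumetric feed rate / catalyst volume
= 4005 L/h / 55 L
= 72.82 h^-1

72.82 h^-1


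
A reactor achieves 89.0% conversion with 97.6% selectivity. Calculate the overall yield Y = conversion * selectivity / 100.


Overall yield = conversion (%) * selectivity (%) / 100
Conversion = 89.0%, Selectivity = 97.6%
Y = 89.0 * 97.6 / 100
= 86.864 %

86.864 %


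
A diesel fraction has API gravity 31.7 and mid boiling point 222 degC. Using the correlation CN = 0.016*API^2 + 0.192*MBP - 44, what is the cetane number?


CN = 0.016 * 31.7^2 + 0.192 * 222 - 44
CN = 16.07824 + 42.624 - 44 = 14.70224

14.70224


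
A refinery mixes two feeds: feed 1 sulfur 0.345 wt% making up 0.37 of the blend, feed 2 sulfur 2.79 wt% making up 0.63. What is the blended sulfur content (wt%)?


Linear sulfur blending: S_blend = x1*S1 + x2*S2
Contribution 1: 0.37 * 0.345 = 0.12765 wt%
Contribution 2: 0.63 * 2.79 = 1.7577 wt%
S_blend = 0.12765 + 1.7577 = 1.88535

1.88535 wt%
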